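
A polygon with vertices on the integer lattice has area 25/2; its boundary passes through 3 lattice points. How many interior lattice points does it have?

From Pick's theorem, I = A − B/2 + 1 = 25/2 − 3/2 + 1 = 12.

12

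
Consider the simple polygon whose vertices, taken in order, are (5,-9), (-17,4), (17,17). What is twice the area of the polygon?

728

The shoelace formula gives twice the area as |(5·4 − (-17)·(-9)) + ((-17)·17 − 17·4) + (17·(-9) − 5·17)| = 728, so the area is 364.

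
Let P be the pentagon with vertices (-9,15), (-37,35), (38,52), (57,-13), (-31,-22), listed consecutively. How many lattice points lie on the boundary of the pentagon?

Along each edge there are gcd(|Δx|,|Δy|)+1 lattice points, so counting each shared vertex once the boundary has gcd(28,20) + gcd(75,17) + gcd(19,65) + gcd(88,9) + gcd(22,37) = 4+1+1+1+1 = 8.

8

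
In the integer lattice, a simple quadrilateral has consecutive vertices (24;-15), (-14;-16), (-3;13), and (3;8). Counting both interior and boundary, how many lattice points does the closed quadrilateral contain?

By the shoelace formula, twice the signed area is |(24·(-16) − (-14)·(-15)) + ((-14)·13 − (-3)·(-16)) + ((-3)·8 − 3·13) + (3·(-15) − 24·8)| = 1124, so the area is 562.
Summing gcd(|Δx|,|Δy|) over the edges gives the boundary count: gcd(38,1) + gcd(11,29) + gcd(6,5) + gcd(21,23) = 1+1+1+1 = 4.
Pick's theorem gives I = A − B/2 + 1 = 562 − 4/2 + 1 = 561, so the closed region contains I + B = 561 + 4 = 565 lattice points.

565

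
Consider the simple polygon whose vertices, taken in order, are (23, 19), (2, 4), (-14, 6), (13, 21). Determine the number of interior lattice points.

239

The shoelace formula gives twice the area as |[23·4 − 2·19] + [2·6 − (-14)·4] + [(-14)·21 − 13·6] + [13·19 − 23·21]| = 486, so the area is 243.
Summing gcd(|Δx|,|Δy|) over the edges gives the boundary count: gcd(21,15) + gcd(16,2) + gcd(27,15) + gcd(10,2) = 3+2+3+2 = 10.
By Pick's theorem A = I + B/2 − 1, so I = 243 − 10/2 + 1 = 239.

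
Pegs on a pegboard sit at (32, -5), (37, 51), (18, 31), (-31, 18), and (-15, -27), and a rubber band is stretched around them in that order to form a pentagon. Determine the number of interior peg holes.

Using the shoelace formula, 2A = |(32·51 − 37·(-5)) + (37·31 − 18·51) + (18·18 − (-31)·31) + ((-31)·(-27) − (-15)·18) + ((-15)·(-5) − 32·(-27))| = 5377, so the area is 5377/2.
Along each edge there are gcd(|Δx|,|Δy|)+1 lattice points, so counting each shared vertex once the boundary has gcd(5,56) + gcd(19,20) + gcd(49,13) + gcd(16,45) + gcd(47,22) = 1+1+1+1+1 = 5.
Pick's theorem gives I = A − B/2 + 1 = 5377/2 − 5/2 + 1 = 2687.

2687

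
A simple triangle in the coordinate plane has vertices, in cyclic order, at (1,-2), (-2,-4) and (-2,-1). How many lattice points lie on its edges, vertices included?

The number of boundary lattice points is Σ gcd(|Δx|,|Δy|) = gcd(3,2) + gcd(0,3) + gcd(3,1) = 1+3+1 = 5.

5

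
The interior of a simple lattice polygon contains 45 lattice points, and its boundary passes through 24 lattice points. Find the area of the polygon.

56

By Pick's theorem, A = I + B/2 − 1 = 45 + 24/2 − 1 = 56.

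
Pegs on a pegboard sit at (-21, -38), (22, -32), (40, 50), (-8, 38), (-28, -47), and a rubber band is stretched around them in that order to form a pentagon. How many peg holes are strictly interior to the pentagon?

Using the shoelace formula, 2A = |[(-21)·(-32) − 22·(-38)] + [22·50 − 40·(-32)] + [40·38 − (-8)·50] + [(-8)·(-47) − (-28)·38] + [(-28)·(-38) − (-21)·(-47)]| = 7325, so the area is 3662.5.
The number of boundary lattice points is Σ gcd(|Δx|,|Δy|) = gcd(43,6) + gcd(18,82) + gcd(48,12) + gcd(20,85) + gcd(7,9) = 1+2+12+5+1 = 21.
Pick's theorem gives I = A − B/2 + 1 = 3662.5 − 21/2 + 1 = 3653.

3653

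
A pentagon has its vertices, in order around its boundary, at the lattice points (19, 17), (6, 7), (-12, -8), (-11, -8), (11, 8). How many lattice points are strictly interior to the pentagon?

Using the shoelace formula, 2A = |(19·7 − 6·17) + (6·(-8) − (-12)·7) + ((-12)·(-8) − (-11)·(-8)) + ((-11)·8 − 11·(-8)) + (11·17 − 19·8)| = 110, so the area is 55.
Summing gcd(|Δx|,|Δy|) over the edges gives the boundary count: gcd(13,10) + gcd(18,15) + gcd(1,0) + gcd(22,16) + gcd(8,9) = 1+3+1+2+1 = 8.
By Pick's theorem A = I + B/2 − 1, so I = 55 − 8/2 + 1 = 52.

52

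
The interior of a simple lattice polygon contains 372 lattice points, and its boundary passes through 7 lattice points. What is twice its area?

By Pick's theorem, A = I + B/2 − 1 = 372 + 7/2 − 1 = 749/2.
Hence 2A = 749.

749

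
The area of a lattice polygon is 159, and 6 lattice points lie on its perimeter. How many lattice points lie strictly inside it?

157

From Pick's theorem, I = A − B/2 + 1 = 159 − 6/2 + 1 = 157.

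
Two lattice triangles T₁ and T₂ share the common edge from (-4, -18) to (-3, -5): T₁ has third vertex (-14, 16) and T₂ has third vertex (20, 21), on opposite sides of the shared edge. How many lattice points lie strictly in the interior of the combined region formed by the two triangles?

216

The union is the simple quadrilateral with vertices (-4, -18), (-14, 16), (-3, -5), (20, 21) in order.
The shoelace formula gives twice the area as |((-4)·16 − (-14)·(-18)) + ((-14)·(-5) − (-3)·16) + ((-3)·21 − 20·(-5)) + (20·(-18) − (-4)·21)| = 437, so the area is 218.5.
Along each edge there are gcd(|Δx|,|Δy|)+1 lattice points, so counting each shared vertex once the boundary has gcd(10,34) + gcd(11,21) + gcd(23,26) + gcd(24,39) = 2+1+1+3 = 7.
By Pick's theorem I = A − B/2 + 1 = 218.5 − 7/2 + 1 = 216.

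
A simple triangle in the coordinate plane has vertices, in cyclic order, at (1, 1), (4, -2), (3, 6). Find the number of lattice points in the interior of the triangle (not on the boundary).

9

The shoelace formula gives twice the area as |[1·(-2) − 4·1] + [4·6 − 3·(-2)] + [3·1 − 1·6]| = 21, so the area is 10.5.
Summing gcd(|Δx|,|Δy|) over the edges gives the boundary count: gcd(3,3) + gcd(1,8) + gcd(2,5) = 3+1+1 = 5.
Pick's theorem gives I = A − B/2 + 1 = 10.5 − 5/2 + 1 = 9.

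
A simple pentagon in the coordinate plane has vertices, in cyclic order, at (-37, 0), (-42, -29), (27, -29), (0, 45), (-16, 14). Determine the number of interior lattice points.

The shoelace formula gives twice the area as |[(-37)·(-29) − (-42)·0] + [(-42)·(-29) − 27·(-29)] + [27·45 − 0·(-29)] + [0·14 − (-16)·45] + [(-16)·0 − (-37)·14]| = 5527, so the area is 5527/2.
The number of boundary lattice points is Σ gcd(|Δx|,|Δy|) = gcd(5,29) + gcd(69,0) + gcd(27,74) + gcd(16,31) + gcd(21,14) = 1+69+1+1+7 = 79.
By Pick's theorem A = I + B/2 − 1, so I = 5527/2 − 79/2 + 1 = 2725.

2725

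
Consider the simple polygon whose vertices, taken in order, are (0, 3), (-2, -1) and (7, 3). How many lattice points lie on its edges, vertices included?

10

Summing gcd(|Δx|,|Δy|) over the edges gives the boundary count: gcd(2,4) + gcd(9,4) + gcd(7,0) = 2+1+7 = 10.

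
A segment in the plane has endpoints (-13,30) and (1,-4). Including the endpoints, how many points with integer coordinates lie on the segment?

The number of lattice points on a segment between lattice points is gcd(|Δx|,|Δy|) + 1 = gcd(14,34) + 1 = 2 + 1 = 3.

3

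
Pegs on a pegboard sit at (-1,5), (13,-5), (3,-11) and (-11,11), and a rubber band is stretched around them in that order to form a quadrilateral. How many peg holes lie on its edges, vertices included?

The number of boundary lattice points is Σ gcd(|Δx|,|Δy|) = gcd(14,10) + gcd(10,6) + gcd(14,22) + gcd(10,6) = 2+2+2+2 = 8.

8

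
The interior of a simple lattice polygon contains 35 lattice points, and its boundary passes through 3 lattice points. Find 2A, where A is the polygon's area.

Pick's theorem states A = I + B/2 − 1, so A = 35 + 3/2 − 1 = 71/2.
Hence 2A = 71.

71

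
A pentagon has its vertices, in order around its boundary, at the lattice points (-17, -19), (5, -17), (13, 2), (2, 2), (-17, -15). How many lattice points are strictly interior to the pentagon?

The shoelace formula gives twice the area as |((-17)·(-17) − 5·(-19)) + (5·2 − 13·(-17)) + (13·2 − 2·2) + (2·(-15) − (-17)·2) + ((-17)·(-19) − (-17)·(-15))| = 709, so the area is 709/2.
Summing gcd(|Δx|,|Δy|) over the edges gives the boundary count: gcd(22,2) + gcd(8,19) + gcd(11,0) + gcd(19,17) + gcd(0,4) = 2+1+11+1+4 = 19.
By Pick's theorem A = I + B/2 − 1, so I = 709/2 − 19/2 + 1 = 346.

346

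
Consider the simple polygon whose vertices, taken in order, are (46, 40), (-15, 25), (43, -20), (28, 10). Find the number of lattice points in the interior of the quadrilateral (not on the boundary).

1302

Using the shoelace formula, 2A = |(46·25 − (-15)·40) + ((-15)·(-20) − 43·25) + (43·10 − 28·(-20)) + (28·40 − 46·10)| = 2625, so the area is 1312.5.
Summing gcd(|Δx|,|Δy|) over the edges gives the boundary count: gcd(61,15) + gcd(58,45) + gcd(15,30) + gcd(18,30) = 1+1+15+6 = 23.
Pick's theorem gives I = A − B/2 + 1 = 1312.5 − 23/2 + 1 = 1302.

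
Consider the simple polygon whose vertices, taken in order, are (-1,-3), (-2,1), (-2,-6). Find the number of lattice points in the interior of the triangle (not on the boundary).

0

By the shoelace formula, twice the signed area is |((-1)·1 − (-2)·(-3)) + ((-2)·(-6) − (-2)·1) + ((-2)·(-3) − (-1)·(-6))| = 7, so the area is 7/2.
Along each edge there are gcd(|Δx|,|Δy|)+1 lattice points, so counting each shared vertex once the boundary has gcd(1,4) + gcd(0,7) + gcd(1,3) = 1+7+1 = 9.
Pick's theorem gives I = A − B/2 + 1 = 7/2 − 9/2 + 1 = 0.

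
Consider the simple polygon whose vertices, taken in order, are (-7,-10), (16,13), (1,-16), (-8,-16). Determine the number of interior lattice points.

172

By the shoelace formula, twice the signed area is |[(-7)·13 − 16·(-10)] + [16·(-16) − 1·13] + [1·(-16) − (-8)·(-16)] + [(-8)·(-10) − (-7)·(-16)]| = 376, so the area is 188.
Summing gcd(|Δx|,|Δy|) over the edges gives the boundary count: gcd(23,23) + gcd(15,29) + gcd(9,0) + gcd(1,6) = 23+1+9+1 = 34.
By Pick's theorem A = I + B/2 − 1, so I = 188 − 34/2 + 1 = 172.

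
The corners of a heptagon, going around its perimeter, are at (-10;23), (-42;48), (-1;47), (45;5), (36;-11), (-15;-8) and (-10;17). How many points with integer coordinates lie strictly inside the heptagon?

By the shoelace formula, twice the signed area is |[(-10)·48 − (-42)·23] + [(-42)·47 − (-1)·48] + [(-1)·5 − 45·47] + [45·(-11) − 36·5] + [36·(-8) − (-15)·(-11)] + [(-15)·17 − (-10)·(-8)] + [(-10)·23 − (-10)·17]| = 5083, so the area is 2541.5.
The number of boundary lattice points is Σ gcd(|Δx|,|Δy|) = gcd(32,25) + gcd(41,1) + gcd(46,42) + gcd(9,16) + gcd(51,3) + gcd(5,25) + gcd(0,6) = 1+1+2+1+3+5+6 = 19.
Pick's theorem gives I = A − B/2 + 1 = 2541.5 − 19/2 + 1 = 2533.

2533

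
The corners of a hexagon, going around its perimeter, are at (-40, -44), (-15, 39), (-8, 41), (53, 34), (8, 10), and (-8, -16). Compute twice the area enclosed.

5046

Using the shoelace formula, 2A = |[(-40)·39 − (-15)·(-44)] + [(-15)·41 − (-8)·39] + [(-8)·34 − 53·41] + [53·10 − 8·34] + [8·(-16) − (-8)·10] + [(-8)·(-44) − (-40)·(-16)]| = 5046, so the area is 2523.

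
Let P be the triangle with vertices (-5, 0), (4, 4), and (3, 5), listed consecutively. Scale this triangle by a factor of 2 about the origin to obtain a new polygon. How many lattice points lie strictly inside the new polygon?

24

The shoelace formula gives twice the area as |((-5)·4 − 4·0) + (4·5 − 3·4) + (3·0 − (-5)·5)| = 13, so the area is 13/2.
The number of boundary lattice points is Σ gcd(|Δx|,|Δy|) = gcd(9,4) + gcd(1,1) + gcd(8,5) = 1+1+1 = 3.
Scaling by 2 multiplies the area by 2² = 4 (so the new area is 26) and multiplies the boundary lattice-point count by 2, giving 6.
By Pick's theorem, the interior count of the dilated polygon is 26 − 6/2 + 1 = 24.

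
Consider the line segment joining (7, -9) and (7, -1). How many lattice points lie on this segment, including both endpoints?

The number of lattice points on a segment between lattice points is gcd(|Δx|,|Δy|) + 1 = gcd(0,8) + 1 = 8 + 1 = 9.

9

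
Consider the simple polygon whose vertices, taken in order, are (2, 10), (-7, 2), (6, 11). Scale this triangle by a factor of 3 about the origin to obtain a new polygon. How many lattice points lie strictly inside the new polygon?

By the shoelace formula, twice the signed area is |(2·2 − (-7)·10) + ((-7)·11 − 6·2) + (6·10 − 2·11)| = 23, so the area is 11.5.
Along each edge there are gcd(|Δx|,|Δy|)+1 lattice points, so counting each shared vertex once the boundary has gcd(9,8) + gcd(13,9) + gcd(4,1) = 1+1+1 = 3.
Scaling by 3 multiplies the area by 3² = 9 (so the new area is 103.5) and multiplies the boundary lattice-point count by 3, giving 9.
By Pick's theorem, the interior count of the dilated polygon is 103.5 − 9/2 + 1 = 100.

100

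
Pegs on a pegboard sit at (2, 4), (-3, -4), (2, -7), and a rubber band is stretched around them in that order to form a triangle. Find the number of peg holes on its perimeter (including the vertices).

The number of boundary lattice points is Σ gcd(|Δx|,|Δy|) = gcd(5,8) + gcd(5,3) + gcd(0,11) = 1+1+11 = 13.

13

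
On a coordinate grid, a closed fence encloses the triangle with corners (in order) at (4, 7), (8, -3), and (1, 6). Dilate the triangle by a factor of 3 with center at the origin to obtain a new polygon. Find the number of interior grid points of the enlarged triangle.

148

Using the shoelace formula, 2A = |(4·(-3) − 8·7) + (8·6 − 1·(-3)) + (1·7 − 4·6)| = 34, so the area is 17.
Along each edge there are gcd(|Δx|,|Δy|)+1 lattice points, so counting each shared vertex once the boundary has gcd(4,10) + gcd(7,9) + gcd(3,1) = 2+1+1 = 4.
Scaling by 3 multiplies the area by 3² = 9 (so the new area is 153) and multiplies the boundary lattice-point count by 3, giving 12.
By Pick's theorem, the interior count of the dilated polygon is 153 − 12/2 + 1 = 148.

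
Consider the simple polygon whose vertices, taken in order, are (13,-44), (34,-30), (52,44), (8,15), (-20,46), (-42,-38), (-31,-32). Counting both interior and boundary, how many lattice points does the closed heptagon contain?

Using the shoelace formula, 2A = |(13·(-30) − 34·(-44)) + (34·44 − 52·(-30)) + (52·15 − 8·44) + (8·46 − (-20)·15) + ((-20)·(-38) − (-42)·46) + ((-42)·(-32) − (-31)·(-38)) + ((-31)·(-44) − 13·(-32))| = 9896, so the area is 4948.
Along each edge there are gcd(|Δx|,|Δy|)+1 lattice points, so counting each shared vertex once the boundary has gcd(21,14) + gcd(18,74) + gcd(44,29) + gcd(28,31) + gcd(22,84) + gcd(11,6) + gcd(44,12) = 7+2+1+1+2+1+4 = 18.
Pick's theorem gives I = A − B/2 + 1 = 4948 − 18/2 + 1 = 4940, so the closed region contains I + B = 4940 + 18 = 4958 lattice points.

4958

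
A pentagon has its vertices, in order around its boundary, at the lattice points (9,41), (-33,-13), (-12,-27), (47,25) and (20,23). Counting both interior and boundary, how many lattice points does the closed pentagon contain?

Using the shoelace formula, 2A = |[9·(-13) − (-33)·41] + [(-33)·(-27) − (-12)·(-13)] + [(-12)·25 − 47·(-27)] + [47·23 − 20·25] + [20·41 − 9·23]| = 4134, so the area is 2067.
Summing gcd(|Δx|,|Δy|) over the edges gives the boundary count: gcd(42,54) + gcd(21,14) + gcd(59,52) + gcd(27,2) + gcd(11,18) = 6+7+1+1+1 = 16.
Pick's theorem gives I = A − B/2 + 1 = 2067 − 16/2 + 1 = 2060, so the closed region contains I + B = 2060 + 16 = 2076 lattice points.

2076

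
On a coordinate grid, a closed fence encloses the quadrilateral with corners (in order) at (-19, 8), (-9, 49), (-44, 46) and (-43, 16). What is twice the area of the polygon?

2117

The shoelace formula gives twice the area as |((-19)·49 − (-9)·8) + ((-9)·46 − (-44)·49) + ((-44)·16 − (-43)·46) + ((-43)·8 − (-19)·16)| = 2117, so the area is 2117/2.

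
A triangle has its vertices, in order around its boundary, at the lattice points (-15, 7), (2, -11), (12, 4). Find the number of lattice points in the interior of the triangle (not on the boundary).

214

Using the shoelace formula, 2A = |[(-15)·(-11) − 2·7] + [2·4 − 12·(-11)] + [12·7 − (-15)·4]| = 435, so the area is 435/2.
Summing gcd(|Δx|,|Δy|) over the edges gives the boundary count: gcd(17,18) + gcd(10,15) + gcd(27,3) = 1+5+3 = 9.
By Pick's theorem A = I + B/2 − 1, so I = 435/2 − 9/2 + 1 = 214.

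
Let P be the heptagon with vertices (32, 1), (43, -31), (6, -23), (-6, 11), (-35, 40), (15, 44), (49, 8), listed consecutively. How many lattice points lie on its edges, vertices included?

38

Along each edge there are gcd(|Δx|,|Δy|)+1 lattice points, so counting each shared vertex once the boundary has gcd(11,32) + gcd(37,8) + gcd(12,34) + gcd(29,29) + gcd(50,4) + gcd(34,36) + gcd(17,7) = 1+1+2+29+2+2+1 = 38.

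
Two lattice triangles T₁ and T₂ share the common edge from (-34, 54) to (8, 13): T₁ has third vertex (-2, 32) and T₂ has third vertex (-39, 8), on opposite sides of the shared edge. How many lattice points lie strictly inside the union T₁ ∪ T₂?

The union is the simple quadrilateral with vertices (-34, 54), (-2, 32), (8, 13), (-39, 8) in order.
The shoelace formula gives twice the area as |[(-34)·32 − (-2)·54] + [(-2)·13 − 8·32] + [8·8 − (-39)·13] + [(-39)·54 − (-34)·8]| = 2525, so the area is 1262.5.
Along each edge there are gcd(|Δx|,|Δy|)+1 lattice points, so counting each shared vertex once the boundary has gcd(32,22) + gcd(10,19) + gcd(47,5) + gcd(5,46) = 2+1+1+1 = 5.
By Pick's theorem I = A − B/2 + 1 = 1262.5 − 5/2 + 1 = 1261.

1261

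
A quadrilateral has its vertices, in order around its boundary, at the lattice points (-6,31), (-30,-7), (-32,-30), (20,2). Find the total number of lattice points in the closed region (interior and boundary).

By the shoelace formula, twice the signed area is |[(-6)·(-7) − (-30)·31] + [(-30)·(-30) − (-32)·(-7)] + [(-32)·2 − 20·(-30)] + [20·31 − (-6)·2]| = 2816, so the area is 1408.
The number of boundary lattice points is Σ gcd(|Δx|,|Δy|) = gcd(24,38) + gcd(2,23) + gcd(52,32) + gcd(26,29) = 2+1+4+1 = 8.
Pick's theorem gives I = A − B/2 + 1 = 1408 − 8/2 + 1 = 1405, so the closed region contains I + B = 1405 + 8 = 1413 lattice points.

1413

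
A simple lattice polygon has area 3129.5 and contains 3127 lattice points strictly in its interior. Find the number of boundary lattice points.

7

Pick's theorem gives A = I + B/2 − 1, so B = 2(A − I + 1) = 2(3129.5 − 3127 + 1) = 7.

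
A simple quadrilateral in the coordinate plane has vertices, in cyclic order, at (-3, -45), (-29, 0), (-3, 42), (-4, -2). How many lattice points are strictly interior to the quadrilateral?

The shoelace formula gives twice the area as |[(-3)·0 − (-29)·(-45)] + [(-29)·42 − (-3)·0] + [(-3)·(-2) − (-4)·42] + [(-4)·(-45) − (-3)·(-2)]| = 2175, so the area is 1087.5.
Summing gcd(|Δx|,|Δy|) over the edges gives the boundary count: gcd(26,45) + gcd(26,42) + gcd(1,44) + gcd(1,43) = 1+2+1+1 = 5.
By Pick's theorem A = I + B/2 − 1, so I = 1087.5 − 5/2 + 1 = 1086.

1086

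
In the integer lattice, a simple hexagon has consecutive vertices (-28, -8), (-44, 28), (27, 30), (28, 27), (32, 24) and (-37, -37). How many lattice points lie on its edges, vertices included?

Along each edge there are gcd(|Δx|,|Δy|)+1 lattice points, so counting each shared vertex once the boundary has gcd(16,36) + gcd(71,2) + gcd(1,3) + gcd(4,3) + gcd(69,61) + gcd(9,29) = 4+1+1+1+1+1 = 9.

9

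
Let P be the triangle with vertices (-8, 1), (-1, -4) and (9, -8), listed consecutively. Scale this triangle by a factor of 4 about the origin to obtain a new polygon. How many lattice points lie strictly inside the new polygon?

169

Using the shoelace formula, 2A = |((-8)·(-4) − (-1)·1) + ((-1)·(-8) − 9·(-4)) + (9·1 − (-8)·(-8))| = 22, so the area is 11.
The number of boundary lattice points is Σ gcd(|Δx|,|Δy|) = gcd(7,5) + gcd(10,4) + gcd(17,9) = 1+2+1 = 4.
Scaling by 4 multiplies the area by 4² = 16 (so the new area is 176) and multiplies the boundary lattice-point count by 4, giving 16.
By Pick's theorem, the interior count of the dilated polygon is 176 − 16/2 + 1 = 169.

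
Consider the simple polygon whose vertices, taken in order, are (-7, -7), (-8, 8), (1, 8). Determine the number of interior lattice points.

63

The shoelace formula gives twice the area as |((-7)·8 − (-8)·(-7)) + ((-8)·8 − 1·8) + (1·(-7) − (-7)·8)| = 135, so the area is 67.5.
Along each edge there are gcd(|Δx|,|Δy|)+1 lattice points, so counting each shared vertex once the boundary has gcd(1,15) + gcd(9,0) + gcd(8,15) = 1+9+1 = 11.
By Pick's theorem A = I + B/2 − 1, so I = 67.5 − 11/2 + 1 = 63.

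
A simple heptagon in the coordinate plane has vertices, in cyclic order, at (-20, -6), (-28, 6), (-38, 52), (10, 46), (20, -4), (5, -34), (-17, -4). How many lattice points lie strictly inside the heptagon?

Using the shoelace formula, 2A = |[(-20)·6 − (-28)·(-6)] + [(-28)·52 − (-38)·6] + [(-38)·46 − 10·52] + [10·(-4) − 20·46] + [20·(-34) − 5·(-4)] + [5·(-4) − (-17)·(-34)] + [(-17)·(-6) − (-20)·(-4)]| = 5980, so the area is 2990.
Along each edge there are gcd(|Δx|,|Δy|)+1 lattice points, so counting each shared vertex once the boundary has gcd(8,12) + gcd(10,46) + gcd(48,6) + gcd(10,50) + gcd(15,30) + gcd(22,30) + gcd(3,2) = 4+2+6+10+15+2+1 = 40.
By Pick's theorem A = I + B/2 − 1, so I = 2990 − 40/2 + 1 = 2971.

2971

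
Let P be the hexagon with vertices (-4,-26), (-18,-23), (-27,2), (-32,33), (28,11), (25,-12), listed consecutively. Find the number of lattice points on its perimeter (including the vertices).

Along each edge there are gcd(|Δx|,|Δy|)+1 lattice points, so counting each shared vertex once the boundary has gcd(14,3) + gcd(9,25) + gcd(5,31) + gcd(60,22) + gcd(3,23) + gcd(29,14) = 1+1+1+2+1+1 = 7.

7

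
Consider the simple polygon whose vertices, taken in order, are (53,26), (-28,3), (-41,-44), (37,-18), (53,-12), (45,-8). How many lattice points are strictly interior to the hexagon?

3397

The shoelace formula gives twice the area as |(53·3 − (-28)·26) + ((-28)·(-44) − (-41)·3) + ((-41)·(-18) − 37·(-44)) + (37·(-12) − 53·(-18)) + (53·(-8) − 45·(-12)) + (45·26 − 53·(-8))| = 6828, so the area is 3414.
The number of boundary lattice points is Σ gcd(|Δx|,|Δy|) = gcd(81,23) + gcd(13,47) + gcd(78,26) + gcd(16,6) + gcd(8,4) + gcd(8,34) = 1+1+26+2+4+2 = 36.
By Pick's theorem A = I + B/2 − 1, so I = 3414 − 36/2 + 1 = 3397.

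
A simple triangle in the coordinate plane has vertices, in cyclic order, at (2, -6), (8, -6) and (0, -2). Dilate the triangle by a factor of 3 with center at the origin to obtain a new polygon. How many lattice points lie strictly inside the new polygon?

91

By the shoelace formula, twice the signed area is |[2·(-6) − 8·(-6)] + [8·(-2) − 0·(-6)] + [0·(-6) − 2·(-2)]| = 24, so the area is 12.
Summing gcd(|Δx|,|Δy|) over the edges gives the boundary count: gcd(6,0) + gcd(8,4) + gcd(2,4) = 6+4+2 = 12.
Scaling by 3 multiplies the area by 3² = 9 (so the new area is 108) and multiplies the boundary lattice-point count by 3, giving 36.
By Pick's theorem, the interior count of the dilated polygon is 108 − 36/2 + 1 = 91.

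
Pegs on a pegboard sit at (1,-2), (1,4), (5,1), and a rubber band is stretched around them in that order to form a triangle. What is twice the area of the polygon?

24

The shoelace formula gives twice the area as |(1·4 − 1·(-2)) + (1·1 − 5·4) + (5·(-2) − 1·1)| = 24, so the area is 12.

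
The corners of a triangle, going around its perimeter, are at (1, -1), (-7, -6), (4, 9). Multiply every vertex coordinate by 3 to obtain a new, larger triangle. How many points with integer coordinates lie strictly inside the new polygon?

289

By the shoelace formula, twice the signed area is |[1·(-6) − (-7)·(-1)] + [(-7)·9 − 4·(-6)] + [4·(-1) − 1·9]| = 65, so the area is 65/2.
Summing gcd(|Δx|,|Δy|) over the edges gives the boundary count: gcd(8,5) + gcd(11,15) + gcd(3,10) = 1+1+1 = 3.
Scaling by 3 multiplies the area by 3² = 9 (so the new area is 585/2) and multiplies the boundary lattice-point count by 3, giving 9.
By Pick's theorem, the interior count of the dilated polygon is 585/2 − 9/2 + 1 = 289.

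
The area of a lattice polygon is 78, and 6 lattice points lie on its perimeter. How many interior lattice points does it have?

76

From Pick's theorem, I = A − B/2 + 1 = 78 − 6/2 + 1 = 76.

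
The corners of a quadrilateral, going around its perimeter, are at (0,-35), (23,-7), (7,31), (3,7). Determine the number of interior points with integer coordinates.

705

By the shoelace formula, twice the signed area is |(0·(-7) − 23·(-35)) + (23·31 − 7·(-7)) + (7·7 − 3·31) + (3·(-35) − 0·7)| = 1418, so the area is 709.
Summing gcd(|Δx|,|Δy|) over the edges gives the boundary count: gcd(23,28) + gcd(16,38) + gcd(4,24) + gcd(3,42) = 1+2+4+3 = 10.
Pick's theorem gives I = A − B/2 + 1 = 709 − 10/2 + 1 = 705.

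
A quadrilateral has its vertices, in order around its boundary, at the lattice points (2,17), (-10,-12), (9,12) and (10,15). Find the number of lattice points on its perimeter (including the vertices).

Summing gcd(|Δx|,|Δy|) over the edges gives the boundary count: gcd(12,29) + gcd(19,24) + gcd(1,3) + gcd(8,2) = 1+1+1+2 = 5.

5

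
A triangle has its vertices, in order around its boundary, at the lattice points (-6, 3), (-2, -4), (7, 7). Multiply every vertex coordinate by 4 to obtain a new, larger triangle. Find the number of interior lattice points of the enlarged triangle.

851

By the shoelace formula, twice the signed area is |[(-6)·(-4) − (-2)·3] + [(-2)·7 − 7·(-4)] + [7·3 − (-6)·7]| = 107, so the area is 53.5.
Along each edge there are gcd(|Δx|,|Δy|)+1 lattice points, so counting each shared vertex once the boundary has gcd(4,7) + gcd(9,11) + gcd(13,4) = 1+1+1 = 3.
Scaling by 4 multiplies the area by 4² = 16 (so the new area is 856) and multiplies the boundary lattice-point count by 4, giving 12.
By Pick's theorem, the interior count of the dilated polygon is 856 − 12/2 + 1 = 851.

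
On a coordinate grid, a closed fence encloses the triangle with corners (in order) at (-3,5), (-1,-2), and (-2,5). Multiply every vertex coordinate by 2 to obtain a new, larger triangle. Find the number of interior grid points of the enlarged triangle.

The shoelace formula gives twice the area as |((-3)·(-2) − (-1)·5) + ((-1)·5 − (-2)·(-2)) + ((-2)·5 − (-3)·5)| = 7, so the area is 3.5.
Along each edge there are gcd(|Δx|,|Δy|)+1 lattice points, so counting each shared vertex once the boundary has gcd(2,7) + gcd(1,7) + gcd(1,0) = 1+1+1 = 3.
Scaling by 2 multiplies the area by 2² = 4 (so the new area is 14) and multiplies the boundary lattice-point count by 2, giving 6.
By Pick's theorem, the interior count of the dilated polygon is 14 − 6/2 + 1 = 12.

12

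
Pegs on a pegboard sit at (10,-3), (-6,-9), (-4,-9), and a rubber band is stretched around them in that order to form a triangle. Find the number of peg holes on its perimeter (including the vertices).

6

Along each edge there are gcd(|Δx|,|Δy|)+1 lattice points, so counting each shared vertex once the boundary has gcd(16,6) + gcd(2,0) + gcd(14,6) = 2+2+2 = 6.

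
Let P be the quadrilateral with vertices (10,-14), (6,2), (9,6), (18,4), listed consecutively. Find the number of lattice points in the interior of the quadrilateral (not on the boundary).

Using the shoelace formula, 2A = |[10·2 − 6·(-14)] + [6·6 − 9·2] + [9·4 − 18·6] + [18·(-14) − 10·4]| = 242, so the area is 121.
Along each edge there are gcd(|Δx|,|Δy|)+1 lattice points, so counting each shared vertex once the boundary has gcd(4,16) + gcd(3,4) + gcd(9,2) + gcd(8,18) = 4+1+1+2 = 8.
Pick's theorem gives I = A − B/2 + 1 = 121 − 8/2 + 1 = 118.

118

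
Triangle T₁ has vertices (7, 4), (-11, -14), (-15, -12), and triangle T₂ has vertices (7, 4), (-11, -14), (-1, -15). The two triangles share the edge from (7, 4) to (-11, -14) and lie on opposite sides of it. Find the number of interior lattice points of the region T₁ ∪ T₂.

151

The union is the simple quadrilateral with vertices (7, 4), (-15, -12), (-11, -14), (-1, -15) in order.
The shoelace formula gives twice the area as |[7·(-12) − (-15)·4] + [(-15)·(-14) − (-11)·(-12)] + [(-11)·(-15) − (-1)·(-14)] + [(-1)·4 − 7·(-15)]| = 306, so the area is 153.
The number of boundary lattice points is Σ gcd(|Δx|,|Δy|) = gcd(22,16) + gcd(4,2) + gcd(10,1) + gcd(8,19) = 2+2+1+1 = 6.
By Pick's theorem I = A − B/2 + 1 = 153 − 6/2 + 1 = 151.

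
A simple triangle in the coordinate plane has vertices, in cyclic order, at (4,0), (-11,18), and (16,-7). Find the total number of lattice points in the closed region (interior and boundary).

By the shoelace formula, twice the signed area is |[4·18 − (-11)·0] + [(-11)·(-7) − 16·18] + [16·0 − 4·(-7)]| = 111, so the area is 55.5.
Summing gcd(|Δx|,|Δy|) over the edges gives the boundary count: gcd(15,18) + gcd(27,25) + gcd(12,7) = 3+1+1 = 5.
Pick's theorem gives I = A − B/2 + 1 = 55.5 − 5/2 + 1 = 54, so the closed region contains I + B = 54 + 5 = 59 lattice points.

59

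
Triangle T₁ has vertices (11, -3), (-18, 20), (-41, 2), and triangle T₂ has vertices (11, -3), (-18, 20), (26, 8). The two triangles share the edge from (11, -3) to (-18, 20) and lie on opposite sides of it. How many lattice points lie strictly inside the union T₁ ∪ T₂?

855

The union is the simple quadrilateral with vertices (11, -3), (-41, 2), (-18, 20), (26, 8) in order.
Using the shoelace formula, 2A = |[11·2 − (-41)·(-3)] + [(-41)·20 − (-18)·2] + [(-18)·8 − 26·20] + [26·(-3) − 11·8]| = 1715, so the area is 1715/2.
Along each edge there are gcd(|Δx|,|Δy|)+1 lattice points, so counting each shared vertex once the boundary has gcd(52,5) + gcd(23,18) + gcd(44,12) + gcd(15,11) = 1+1+4+1 = 7.
By Pick's theorem I = A − B/2 + 1 = 1715/2 − 7/2 + 1 = 855.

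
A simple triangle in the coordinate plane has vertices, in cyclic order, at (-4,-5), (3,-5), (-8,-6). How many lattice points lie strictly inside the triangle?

0

By the shoelace formula, twice the signed area is |[(-4)·(-5) − 3·(-5)] + [3·(-6) − (-8)·(-5)] + [(-8)·(-5) − (-4)·(-6)]| = 7, so the area is 7/2.
Along each edge there are gcd(|Δx|,|Δy|)+1 lattice points, so counting each shared vertex once the boundary has gcd(7,0) + gcd(11,1) + gcd(4,1) = 7+1+1 = 9.
By Pick's theorem A = I + B/2 − 1, so I = 7/2 − 9/2 + 1 = 0.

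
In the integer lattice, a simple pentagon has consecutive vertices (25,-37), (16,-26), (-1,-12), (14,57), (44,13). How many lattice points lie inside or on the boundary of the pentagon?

2227

Using the shoelace formula, 2A = |(25·(-26) − 16·(-37)) + (16·(-12) − (-1)·(-26)) + ((-1)·57 − 14·(-12)) + (14·13 − 44·57) + (44·(-37) − 25·13)| = 4444, so the area is 2222.
Along each edge there are gcd(|Δx|,|Δy|)+1 lattice points, so counting each shared vertex once the boundary has gcd(9,11) + gcd(17,14) + gcd(15,69) + gcd(30,44) + gcd(19,50) = 1+1+3+2+1 = 8.
Pick's theorem gives I = A − B/2 + 1 = 2222 − 8/2 + 1 = 2219, so the closed region contains I + B = 2219 + 8 = 2227 lattice points.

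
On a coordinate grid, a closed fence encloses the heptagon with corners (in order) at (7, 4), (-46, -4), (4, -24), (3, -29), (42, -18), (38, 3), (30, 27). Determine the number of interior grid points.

The shoelace formula gives twice the area as |(7·(-4) − (-46)·4) + ((-46)·(-24) − 4·(-4)) + (4·(-29) − 3·(-24)) + (3·(-18) − 42·(-29)) + (42·3 − 38·(-18)) + (38·27 − 30·3) + (30·4 − 7·27)| = 4073, so the area is 4073/2.
Along each edge there are gcd(|Δx|,|Δy|)+1 lattice points, so counting each shared vertex once the boundary has gcd(53,8) + gcd(50,20) + gcd(1,5) + gcd(39,11) + gcd(4,21) + gcd(8,24) + gcd(23,23) = 1+10+1+1+1+8+23 = 45.
By Pick's theorem A = I + B/2 − 1, so I = 4073/2 − 45/2 + 1 = 2015.

2015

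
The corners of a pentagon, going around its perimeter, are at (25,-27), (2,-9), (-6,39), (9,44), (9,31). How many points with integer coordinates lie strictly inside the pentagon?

935

Using the shoelace formula, 2A = |[25·(-9) − 2·(-27)] + [2·39 − (-6)·(-9)] + [(-6)·44 − 9·39] + [9·31 − 9·44] + [9·(-27) − 25·31]| = 1897, so the area is 948.5.
Summing gcd(|Δx|,|Δy|) over the edges gives the boundary count: gcd(23,18) + gcd(8,48) + gcd(15,5) + gcd(0,13) + gcd(16,58) = 1+8+5+13+2 = 29.
Pick's theorem gives I = A − B/2 + 1 = 948.5 − 29/2 + 1 = 935.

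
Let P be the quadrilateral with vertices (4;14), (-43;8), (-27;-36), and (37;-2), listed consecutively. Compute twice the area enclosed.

The shoelace formula gives twice the area as |[4·8 − (-43)·14] + [(-43)·(-36) − (-27)·8] + [(-27)·(-2) − 37·(-36)] + [37·14 − 4·(-2)]| = 4310, so the area is 2155.

4310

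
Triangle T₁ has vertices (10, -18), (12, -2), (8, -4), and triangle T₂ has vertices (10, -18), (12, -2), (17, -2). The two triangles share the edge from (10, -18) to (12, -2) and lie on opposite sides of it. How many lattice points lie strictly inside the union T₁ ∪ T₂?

The union is the simple quadrilateral with vertices (10, -18), (8, -4), (12, -2), (17, -2) in order.
By the shoelace formula, twice the signed area is |(10·(-4) − 8·(-18)) + (8·(-2) − 12·(-4)) + (12·(-2) − 17·(-2)) + (17·(-18) − 10·(-2))| = 140, so the area is 70.
Summing gcd(|Δx|,|Δy|) over the edges gives the boundary count: gcd(2,14) + gcd(4,2) + gcd(5,0) + gcd(7,16) = 2+2+5+1 = 10.
By Pick's theorem I = A − B/2 + 1 = 70 − 10/2 + 1 = 66.

66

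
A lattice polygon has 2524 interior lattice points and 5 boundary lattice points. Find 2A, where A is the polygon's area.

5051

By Pick's theorem, A = I + B/2 − 1 = 2524 + 5/2 − 1 = 5051/2.
Hence 2A = 5051.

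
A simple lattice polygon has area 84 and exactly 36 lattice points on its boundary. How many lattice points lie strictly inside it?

67

From Pick's theorem, I = A − B/2 + 1 = 84 − 36/2 + 1 = 67.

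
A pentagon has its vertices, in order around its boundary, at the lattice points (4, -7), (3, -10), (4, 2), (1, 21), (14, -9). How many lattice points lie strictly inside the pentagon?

Using the shoelace formula, 2A = |[4·(-10) − 3·(-7)] + [3·2 − 4·(-10)] + [4·21 − 1·2] + [1·(-9) − 14·21] + [14·(-7) − 4·(-9)]| = 256, so the area is 128.
Summing gcd(|Δx|,|Δy|) over the edges gives the boundary count: gcd(1,3) + gcd(1,12) + gcd(3,19) + gcd(13,30) + gcd(10,2) = 1+1+1+1+2 = 6.
Pick's theorem gives I = A − B/2 + 1 = 128 − 6/2 + 1 = 126.

126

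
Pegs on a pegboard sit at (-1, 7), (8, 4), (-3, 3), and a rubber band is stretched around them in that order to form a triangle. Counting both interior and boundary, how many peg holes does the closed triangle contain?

25

By the shoelace formula, twice the signed area is |((-1)·4 − 8·7) + (8·3 − (-3)·4) + ((-3)·7 − (-1)·3)| = 42, so the area is 21.
Along each edge there are gcd(|Δx|,|Δy|)+1 lattice points, so counting each shared vertex once the boundary has gcd(9,3) + gcd(11,1) + gcd(2,4) = 3+1+2 = 6.
Pick's theorem gives I = A − B/2 + 1 = 21 − 6/2 + 1 = 19, so the closed region contains I + B = 19 + 6 = 25 lattice points.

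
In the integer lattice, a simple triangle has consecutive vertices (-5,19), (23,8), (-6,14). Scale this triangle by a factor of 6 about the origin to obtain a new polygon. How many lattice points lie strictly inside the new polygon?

2710

The shoelace formula gives twice the area as |[(-5)·8 − 23·19] + [23·14 − (-6)·8] + [(-6)·19 − (-5)·14]| = 151, so the area is 75.5.
Along each edge there are gcd(|Δx|,|Δy|)+1 lattice points, so counting each shared vertex once the boundary has gcd(28,11) + gcd(29,6) + gcd(1,5) = 1+1+1 = 3.
Scaling by 6 multiplies the area by 6² = 36 (so the new area is 2718) and multiplies the boundary lattice-point count by 6, giving 18.
By Pick's theorem, the interior count of the dilated polygon is 2718 − 18/2 + 1 = 2710.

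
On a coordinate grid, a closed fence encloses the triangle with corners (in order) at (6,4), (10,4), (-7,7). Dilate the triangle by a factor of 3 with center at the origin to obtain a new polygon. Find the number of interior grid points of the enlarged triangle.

The shoelace formula gives twice the area as |[6·4 − 10·4] + [10·7 − (-7)·4] + [(-7)·4 − 6·7]| = 12, so the area is 6.
Summing gcd(|Δx|,|Δy|) over the edges gives the boundary count: gcd(4,0) + gcd(17,3) + gcd(13,3) = 4+1+1 = 6.
Scaling by 3 multiplies the area by 3² = 9 (so the new area is 54) and multiplies the boundary lattice-point count by 3, giving 18.
By Pick's theorem, the interior count of the dilated polygon is 54 − 18/2 + 1 = 46.

46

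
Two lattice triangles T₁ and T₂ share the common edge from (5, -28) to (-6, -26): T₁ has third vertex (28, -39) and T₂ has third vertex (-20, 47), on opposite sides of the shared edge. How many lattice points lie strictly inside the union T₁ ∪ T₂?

412

The union is the simple quadrilateral with vertices (5, -28), (28, -39), (-6, -26), (-20, 47) in order.
By the shoelace formula, twice the signed area is |[5·(-39) − 28·(-28)] + [28·(-26) − (-6)·(-39)] + [(-6)·47 − (-20)·(-26)] + [(-20)·(-28) − 5·47]| = 850, so the area is 425.
Along each edge there are gcd(|Δx|,|Δy|)+1 lattice points, so counting each shared vertex once the boundary has gcd(23,11) + gcd(34,13) + gcd(14,73) + gcd(25,75) = 1+1+1+25 = 28.
By Pick's theorem I = A − B/2 + 1 = 425 − 28/2 + 1 = 412.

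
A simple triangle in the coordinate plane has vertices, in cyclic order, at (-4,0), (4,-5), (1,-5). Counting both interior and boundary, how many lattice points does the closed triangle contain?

13

Using the shoelace formula, 2A = |((-4)·(-5) − 4·0) + (4·(-5) − 1·(-5)) + (1·0 − (-4)·(-5))| = 15, so the area is 7.5.
The number of boundary lattice points is Σ gcd(|Δx|,|Δy|) = gcd(8,5) + gcd(3,0) + gcd(5,5) = 1+3+5 = 9.
Pick's theorem gives I = A − B/2 + 1 = 7.5 − 9/2 + 1 = 4, so the closed region contains I + B = 4 + 9 = 13 lattice points.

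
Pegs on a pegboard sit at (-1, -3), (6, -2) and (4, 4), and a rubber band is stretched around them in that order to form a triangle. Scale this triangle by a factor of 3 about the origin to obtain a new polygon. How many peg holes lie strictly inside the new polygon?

193

By the shoelace formula, twice the signed area is |((-1)·(-2) − 6·(-3)) + (6·4 − 4·(-2)) + (4·(-3) − (-1)·4)| = 44, so the area is 22.
The number of boundary lattice points is Σ gcd(|Δx|,|Δy|) = gcd(7,1) + gcd(2,6) + gcd(5,7) = 1+2+1 = 4.
Scaling by 3 multiplies the area by 3² = 9 (so the new area is 198) and multiplies the boundary lattice-point count by 3, giving 12.
By Pick's theorem, the interior count of the dilated polygon is 198 − 12/2 + 1 = 193.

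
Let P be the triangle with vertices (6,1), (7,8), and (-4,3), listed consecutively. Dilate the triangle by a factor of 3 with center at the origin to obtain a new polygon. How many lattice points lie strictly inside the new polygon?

319

Using the shoelace formula, 2A = |(6·8 − 7·1) + (7·3 − (-4)·8) + ((-4)·1 − 6·3)| = 72, so the area is 36.
The number of boundary lattice points is Σ gcd(|Δx|,|Δy|) = gcd(1,7) + gcd(11,5) + gcd(10,2) = 1+1+2 = 4.
Scaling by 3 multiplies the area by 3² = 9 (so the new area is 324) and multiplies the boundary lattice-point count by 3, giving 12.
By Pick's theorem, the interior count of the dilated polygon is 324 − 12/2 + 1 = 319.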